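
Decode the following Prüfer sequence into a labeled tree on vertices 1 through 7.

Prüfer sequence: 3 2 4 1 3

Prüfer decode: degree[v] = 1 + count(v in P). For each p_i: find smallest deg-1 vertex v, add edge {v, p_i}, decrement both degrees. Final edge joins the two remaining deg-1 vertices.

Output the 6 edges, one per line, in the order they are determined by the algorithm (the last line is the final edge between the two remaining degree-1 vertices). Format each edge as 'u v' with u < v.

Initial degrees: {1:2, 2:2, 3:3, 4:2, 5:1, 6:1, 7:1}
Step 1: smallest deg-1 vertex = 5, p_1 = 3. Add edge {3,5}. Now deg[5]=0, deg[3]=2.
Step 2: smallest deg-1 vertex = 6, p_2 = 2. Add edge {2,6}. Now deg[6]=0, deg[2]=1.
Step 3: smallest deg-1 vertex = 2, p_3 = 4. Add edge {2,4}. Now deg[2]=0, deg[4]=1.
Step 4: smallest deg-1 vertex = 4, p_4 = 1. Add edge {1,4}. Now deg[4]=0, deg[1]=1.
Step 5: smallest deg-1 vertex = 1, p_5 = 3. Add edge {1,3}. Now deg[1]=0, deg[3]=1.
Final: two remaining deg-1 vertices are 3, 7. Add edge {3,7}.

Answer: 3 5
2 6
2 4
1 4
1 3
3 7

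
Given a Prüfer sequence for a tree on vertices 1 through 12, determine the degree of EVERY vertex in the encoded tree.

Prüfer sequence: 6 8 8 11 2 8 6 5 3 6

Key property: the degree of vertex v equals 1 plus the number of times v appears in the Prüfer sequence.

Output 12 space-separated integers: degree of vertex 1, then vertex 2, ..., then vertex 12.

p_1 = 6: count[6] becomes 1
p_2 = 8: count[8] becomes 1
p_3 = 8: count[8] becomes 2
p_4 = 11: count[11] becomes 1
p_5 = 2: count[2] becomes 1
p_6 = 8: count[8] becomes 3
p_7 = 6: count[6] becomes 2
p_8 = 5: count[5] becomes 1
p_9 = 3: count[3] becomes 1
p_10 = 6: count[6] becomes 3
Degrees (1 + count): deg[1]=1+0=1, deg[2]=1+1=2, deg[3]=1+1=2, deg[4]=1+0=1, deg[5]=1+1=2, deg[6]=1+3=4, deg[7]=1+0=1, deg[8]=1+3=4, deg[9]=1+0=1, deg[10]=1+0=1, deg[11]=1+1=2, deg[12]=1+0=1

Answer: 1 2 2 1 2 4 1 4 1 1 2 1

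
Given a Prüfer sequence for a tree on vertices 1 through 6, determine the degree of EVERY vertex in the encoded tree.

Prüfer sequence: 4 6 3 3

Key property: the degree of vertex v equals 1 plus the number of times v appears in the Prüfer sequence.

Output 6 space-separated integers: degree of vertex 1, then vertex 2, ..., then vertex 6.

Answer: 1 1 3 2 1 2

Derivation:
p_1 = 4: count[4] becomes 1
p_2 = 6: count[6] becomes 1
p_3 = 3: count[3] becomes 1
p_4 = 3: count[3] becomes 2
Degrees (1 + count): deg[1]=1+0=1, deg[2]=1+0=1, deg[3]=1+2=3, deg[4]=1+1=2, deg[5]=1+0=1, deg[6]=1+1=2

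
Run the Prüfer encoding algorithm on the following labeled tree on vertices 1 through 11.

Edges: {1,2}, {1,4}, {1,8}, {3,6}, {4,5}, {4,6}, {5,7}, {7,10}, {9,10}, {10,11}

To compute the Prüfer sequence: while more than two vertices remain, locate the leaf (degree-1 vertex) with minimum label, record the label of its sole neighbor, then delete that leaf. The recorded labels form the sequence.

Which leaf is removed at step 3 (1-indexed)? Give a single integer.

Step 1: current leaves = {2,3,8,9,11}. Remove leaf 2 (neighbor: 1).
Step 2: current leaves = {3,8,9,11}. Remove leaf 3 (neighbor: 6).
Step 3: current leaves = {6,8,9,11}. Remove leaf 6 (neighbor: 4).

Answer: 6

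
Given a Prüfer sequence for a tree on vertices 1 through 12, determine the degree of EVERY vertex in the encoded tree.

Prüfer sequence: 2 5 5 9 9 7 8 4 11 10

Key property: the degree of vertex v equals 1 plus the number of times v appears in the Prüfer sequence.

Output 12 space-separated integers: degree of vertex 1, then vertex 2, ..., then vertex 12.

Answer: 1 2 1 2 3 1 2 2 3 2 2 1

Derivation:
p_1 = 2: count[2] becomes 1
p_2 = 5: count[5] becomes 1
p_3 = 5: count[5] becomes 2
p_4 = 9: count[9] becomes 1
p_5 = 9: count[9] becomes 2
p_6 = 7: count[7] becomes 1
p_7 = 8: count[8] becomes 1
p_8 = 4: count[4] becomes 1
p_9 = 11: count[11] becomes 1
p_10 = 10: count[10] becomes 1
Degrees (1 + count): deg[1]=1+0=1, deg[2]=1+1=2, deg[3]=1+0=1, deg[4]=1+1=2, deg[5]=1+2=3, deg[6]=1+0=1, deg[7]=1+1=2, deg[8]=1+1=2, deg[9]=1+2=3, deg[10]=1+1=2, deg[11]=1+1=2, deg[12]=1+0=1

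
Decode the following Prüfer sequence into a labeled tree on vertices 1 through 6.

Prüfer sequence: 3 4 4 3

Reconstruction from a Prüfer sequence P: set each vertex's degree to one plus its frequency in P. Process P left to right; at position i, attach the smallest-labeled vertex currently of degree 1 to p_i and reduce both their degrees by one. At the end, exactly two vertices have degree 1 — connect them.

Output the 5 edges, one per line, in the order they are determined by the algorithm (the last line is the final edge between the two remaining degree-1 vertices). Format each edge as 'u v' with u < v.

Initial degrees: {1:1, 2:1, 3:3, 4:3, 5:1, 6:1}
Step 1: smallest deg-1 vertex = 1, p_1 = 3. Add edge {1,3}. Now deg[1]=0, deg[3]=2.
Step 2: smallest deg-1 vertex = 2, p_2 = 4. Add edge {2,4}. Now deg[2]=0, deg[4]=2.
Step 3: smallest deg-1 vertex = 5, p_3 = 4. Add edge {4,5}. Now deg[5]=0, deg[4]=1.
Step 4: smallest deg-1 vertex = 4, p_4 = 3. Add edge {3,4}. Now deg[4]=0, deg[3]=1.
Final: two remaining deg-1 vertices are 3, 6. Add edge {3,6}.

Answer: 1 3
2 4
4 5
3 4
3 6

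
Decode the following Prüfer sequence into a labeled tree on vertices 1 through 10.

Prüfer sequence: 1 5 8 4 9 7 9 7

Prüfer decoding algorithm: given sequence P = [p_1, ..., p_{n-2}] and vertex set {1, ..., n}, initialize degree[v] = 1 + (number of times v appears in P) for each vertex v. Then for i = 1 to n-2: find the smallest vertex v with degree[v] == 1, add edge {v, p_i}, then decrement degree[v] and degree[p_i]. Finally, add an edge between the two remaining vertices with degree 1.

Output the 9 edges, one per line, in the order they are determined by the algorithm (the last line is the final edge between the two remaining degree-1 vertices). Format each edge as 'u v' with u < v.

Answer: 1 2
1 5
3 8
4 5
4 9
6 7
8 9
7 9
7 10

Derivation:
Initial degrees: {1:2, 2:1, 3:1, 4:2, 5:2, 6:1, 7:3, 8:2, 9:3, 10:1}
Step 1: smallest deg-1 vertex = 2, p_1 = 1. Add edge {1,2}. Now deg[2]=0, deg[1]=1.
Step 2: smallest deg-1 vertex = 1, p_2 = 5. Add edge {1,5}. Now deg[1]=0, deg[5]=1.
Step 3: smallest deg-1 vertex = 3, p_3 = 8. Add edge {3,8}. Now deg[3]=0, deg[8]=1.
Step 4: smallest deg-1 vertex = 5, p_4 = 4. Add edge {4,5}. Now deg[5]=0, deg[4]=1.
Step 5: smallest deg-1 vertex = 4, p_5 = 9. Add edge {4,9}. Now deg[4]=0, deg[9]=2.
Step 6: smallest deg-1 vertex = 6, p_6 = 7. Add edge {6,7}. Now deg[6]=0, deg[7]=2.
Step 7: smallest deg-1 vertex = 8, p_7 = 9. Add edge {8,9}. Now deg[8]=0, deg[9]=1.
Step 8: smallest deg-1 vertex = 9, p_8 = 7. Add edge {7,9}. Now deg[9]=0, deg[7]=1.
Final: two remaining deg-1 vertices are 7, 10. Add edge {7,10}.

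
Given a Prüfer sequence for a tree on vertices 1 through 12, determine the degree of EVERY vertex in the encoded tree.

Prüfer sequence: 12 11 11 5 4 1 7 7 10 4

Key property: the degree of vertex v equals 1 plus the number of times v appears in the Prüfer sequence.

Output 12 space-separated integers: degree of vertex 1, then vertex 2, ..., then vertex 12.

Answer: 2 1 1 3 2 1 3 1 1 2 3 2

Derivation:
p_1 = 12: count[12] becomes 1
p_2 = 11: count[11] becomes 1
p_3 = 11: count[11] becomes 2
p_4 = 5: count[5] becomes 1
p_5 = 4: count[4] becomes 1
p_6 = 1: count[1] becomes 1
p_7 = 7: count[7] becomes 1
p_8 = 7: count[7] becomes 2
p_9 = 10: count[10] becomes 1
p_10 = 4: count[4] becomes 2
Degrees (1 + count): deg[1]=1+1=2, deg[2]=1+0=1, deg[3]=1+0=1, deg[4]=1+2=3, deg[5]=1+1=2, deg[6]=1+0=1, deg[7]=1+2=3, deg[8]=1+0=1, deg[9]=1+0=1, deg[10]=1+1=2, deg[11]=1+2=3, deg[12]=1+1=2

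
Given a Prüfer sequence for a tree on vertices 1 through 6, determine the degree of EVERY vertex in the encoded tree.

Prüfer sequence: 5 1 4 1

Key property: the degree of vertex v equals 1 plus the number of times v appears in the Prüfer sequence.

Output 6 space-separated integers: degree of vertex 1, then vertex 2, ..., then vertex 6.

Answer: 3 1 1 2 2 1

Derivation:
p_1 = 5: count[5] becomes 1
p_2 = 1: count[1] becomes 1
p_3 = 4: count[4] becomes 1
p_4 = 1: count[1] becomes 2
Degrees (1 + count): deg[1]=1+2=3, deg[2]=1+0=1, deg[3]=1+0=1, deg[4]=1+1=2, deg[5]=1+1=2, deg[6]=1+0=1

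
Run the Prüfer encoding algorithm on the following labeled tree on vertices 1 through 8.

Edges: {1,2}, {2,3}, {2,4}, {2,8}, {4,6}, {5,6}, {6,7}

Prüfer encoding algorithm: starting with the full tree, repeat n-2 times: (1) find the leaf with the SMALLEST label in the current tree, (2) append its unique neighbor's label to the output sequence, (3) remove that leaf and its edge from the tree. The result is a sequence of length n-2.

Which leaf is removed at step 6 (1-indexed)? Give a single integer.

Answer: 4

Derivation:
Step 1: current leaves = {1,3,5,7,8}. Remove leaf 1 (neighbor: 2).
Step 2: current leaves = {3,5,7,8}. Remove leaf 3 (neighbor: 2).
Step 3: current leaves = {5,7,8}. Remove leaf 5 (neighbor: 6).
Step 4: current leaves = {7,8}. Remove leaf 7 (neighbor: 6).
Step 5: current leaves = {6,8}. Remove leaf 6 (neighbor: 4).
Step 6: current leaves = {4,8}. Remove leaf 4 (neighbor: 2).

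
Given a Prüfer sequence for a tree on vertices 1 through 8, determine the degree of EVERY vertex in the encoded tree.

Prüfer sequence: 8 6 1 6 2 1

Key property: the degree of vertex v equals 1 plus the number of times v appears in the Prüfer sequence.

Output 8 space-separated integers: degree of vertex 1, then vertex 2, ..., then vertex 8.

Answer: 3 2 1 1 1 3 1 2

Derivation:
p_1 = 8: count[8] becomes 1
p_2 = 6: count[6] becomes 1
p_3 = 1: count[1] becomes 1
p_4 = 6: count[6] becomes 2
p_5 = 2: count[2] becomes 1
p_6 = 1: count[1] becomes 2
Degrees (1 + count): deg[1]=1+2=3, deg[2]=1+1=2, deg[3]=1+0=1, deg[4]=1+0=1, deg[5]=1+0=1, deg[6]=1+2=3, deg[7]=1+0=1, deg[8]=1+1=2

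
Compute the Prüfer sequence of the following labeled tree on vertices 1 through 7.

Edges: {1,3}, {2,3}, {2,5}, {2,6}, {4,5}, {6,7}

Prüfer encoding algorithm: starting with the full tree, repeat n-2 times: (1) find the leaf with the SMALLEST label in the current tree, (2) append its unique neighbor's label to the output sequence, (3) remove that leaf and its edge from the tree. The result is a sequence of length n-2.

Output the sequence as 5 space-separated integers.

Step 1: leaves = {1,4,7}. Remove smallest leaf 1, emit neighbor 3.
Step 2: leaves = {3,4,7}. Remove smallest leaf 3, emit neighbor 2.
Step 3: leaves = {4,7}. Remove smallest leaf 4, emit neighbor 5.
Step 4: leaves = {5,7}. Remove smallest leaf 5, emit neighbor 2.
Step 5: leaves = {2,7}. Remove smallest leaf 2, emit neighbor 6.
Done: 2 vertices remain (6, 7). Sequence = [3 2 5 2 6]

Answer: 3 2 5 2 6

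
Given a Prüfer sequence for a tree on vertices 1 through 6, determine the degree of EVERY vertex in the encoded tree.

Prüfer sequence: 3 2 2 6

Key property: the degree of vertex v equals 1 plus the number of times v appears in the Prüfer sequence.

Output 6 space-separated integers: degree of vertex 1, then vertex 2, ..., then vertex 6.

p_1 = 3: count[3] becomes 1
p_2 = 2: count[2] becomes 1
p_3 = 2: count[2] becomes 2
p_4 = 6: count[6] becomes 1
Degrees (1 + count): deg[1]=1+0=1, deg[2]=1+2=3, deg[3]=1+1=2, deg[4]=1+0=1, deg[5]=1+0=1, deg[6]=1+1=2

Answer: 1 3 2 1 1 2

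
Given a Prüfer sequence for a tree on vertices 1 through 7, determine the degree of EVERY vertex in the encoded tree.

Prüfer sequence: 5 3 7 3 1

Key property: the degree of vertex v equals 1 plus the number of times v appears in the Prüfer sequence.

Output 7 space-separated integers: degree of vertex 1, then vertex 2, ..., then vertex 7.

p_1 = 5: count[5] becomes 1
p_2 = 3: count[3] becomes 1
p_3 = 7: count[7] becomes 1
p_4 = 3: count[3] becomes 2
p_5 = 1: count[1] becomes 1
Degrees (1 + count): deg[1]=1+1=2, deg[2]=1+0=1, deg[3]=1+2=3, deg[4]=1+0=1, deg[5]=1+1=2, deg[6]=1+0=1, deg[7]=1+1=2

Answer: 2 1 3 1 2 1 2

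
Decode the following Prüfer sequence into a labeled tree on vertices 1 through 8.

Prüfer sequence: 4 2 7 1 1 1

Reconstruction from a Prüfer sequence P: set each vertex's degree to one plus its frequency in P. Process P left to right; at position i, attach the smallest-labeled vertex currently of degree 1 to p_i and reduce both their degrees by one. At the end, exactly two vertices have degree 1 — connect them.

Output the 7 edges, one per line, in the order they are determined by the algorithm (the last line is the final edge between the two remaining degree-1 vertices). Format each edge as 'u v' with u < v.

Initial degrees: {1:4, 2:2, 3:1, 4:2, 5:1, 6:1, 7:2, 8:1}
Step 1: smallest deg-1 vertex = 3, p_1 = 4. Add edge {3,4}. Now deg[3]=0, deg[4]=1.
Step 2: smallest deg-1 vertex = 4, p_2 = 2. Add edge {2,4}. Now deg[4]=0, deg[2]=1.
Step 3: smallest deg-1 vertex = 2, p_3 = 7. Add edge {2,7}. Now deg[2]=0, deg[7]=1.
Step 4: smallest deg-1 vertex = 5, p_4 = 1. Add edge {1,5}. Now deg[5]=0, deg[1]=3.
Step 5: smallest deg-1 vertex = 6, p_5 = 1. Add edge {1,6}. Now deg[6]=0, deg[1]=2.
Step 6: smallest deg-1 vertex = 7, p_6 = 1. Add edge {1,7}. Now deg[7]=0, deg[1]=1.
Final: two remaining deg-1 vertices are 1, 8. Add edge {1,8}.

Answer: 3 4
2 4
2 7
1 5
1 6
1 7
1 8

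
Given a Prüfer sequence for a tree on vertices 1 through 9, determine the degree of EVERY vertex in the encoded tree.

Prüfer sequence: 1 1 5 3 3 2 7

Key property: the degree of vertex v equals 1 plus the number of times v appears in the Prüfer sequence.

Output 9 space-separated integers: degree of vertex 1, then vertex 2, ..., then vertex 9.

p_1 = 1: count[1] becomes 1
p_2 = 1: count[1] becomes 2
p_3 = 5: count[5] becomes 1
p_4 = 3: count[3] becomes 1
p_5 = 3: count[3] becomes 2
p_6 = 2: count[2] becomes 1
p_7 = 7: count[7] becomes 1
Degrees (1 + count): deg[1]=1+2=3, deg[2]=1+1=2, deg[3]=1+2=3, deg[4]=1+0=1, deg[5]=1+1=2, deg[6]=1+0=1, deg[7]=1+1=2, deg[8]=1+0=1, deg[9]=1+0=1

Answer: 3 2 3 1 2 1 2 1 1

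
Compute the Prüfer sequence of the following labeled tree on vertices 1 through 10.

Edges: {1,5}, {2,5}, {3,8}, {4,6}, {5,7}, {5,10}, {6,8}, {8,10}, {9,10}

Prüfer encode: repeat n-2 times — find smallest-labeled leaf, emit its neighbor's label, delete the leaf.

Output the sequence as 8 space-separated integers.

Step 1: leaves = {1,2,3,4,7,9}. Remove smallest leaf 1, emit neighbor 5.
Step 2: leaves = {2,3,4,7,9}. Remove smallest leaf 2, emit neighbor 5.
Step 3: leaves = {3,4,7,9}. Remove smallest leaf 3, emit neighbor 8.
Step 4: leaves = {4,7,9}. Remove smallest leaf 4, emit neighbor 6.
Step 5: leaves = {6,7,9}. Remove smallest leaf 6, emit neighbor 8.
Step 6: leaves = {7,8,9}. Remove smallest leaf 7, emit neighbor 5.
Step 7: leaves = {5,8,9}. Remove smallest leaf 5, emit neighbor 10.
Step 8: leaves = {8,9}. Remove smallest leaf 8, emit neighbor 10.
Done: 2 vertices remain (9, 10). Sequence = [5 5 8 6 8 5 10 10]

Answer: 5 5 8 6 8 5 10 10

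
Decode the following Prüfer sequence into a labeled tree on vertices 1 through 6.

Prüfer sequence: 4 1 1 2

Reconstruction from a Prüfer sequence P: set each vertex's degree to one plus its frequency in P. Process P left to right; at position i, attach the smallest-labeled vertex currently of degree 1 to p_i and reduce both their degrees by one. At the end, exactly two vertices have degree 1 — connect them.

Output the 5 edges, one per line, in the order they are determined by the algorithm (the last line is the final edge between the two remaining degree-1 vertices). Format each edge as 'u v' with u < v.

Answer: 3 4
1 4
1 5
1 2
2 6

Derivation:
Initial degrees: {1:3, 2:2, 3:1, 4:2, 5:1, 6:1}
Step 1: smallest deg-1 vertex = 3, p_1 = 4. Add edge {3,4}. Now deg[3]=0, deg[4]=1.
Step 2: smallest deg-1 vertex = 4, p_2 = 1. Add edge {1,4}. Now deg[4]=0, deg[1]=2.
Step 3: smallest deg-1 vertex = 5, p_3 = 1. Add edge {1,5}. Now deg[5]=0, deg[1]=1.
Step 4: smallest deg-1 vertex = 1, p_4 = 2. Add edge {1,2}. Now deg[1]=0, deg[2]=1.
Final: two remaining deg-1 vertices are 2, 6. Add edge {2,6}.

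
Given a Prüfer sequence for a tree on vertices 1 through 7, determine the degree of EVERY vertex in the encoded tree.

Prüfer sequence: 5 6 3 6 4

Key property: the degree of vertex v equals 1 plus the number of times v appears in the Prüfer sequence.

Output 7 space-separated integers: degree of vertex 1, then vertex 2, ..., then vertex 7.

p_1 = 5: count[5] becomes 1
p_2 = 6: count[6] becomes 1
p_3 = 3: count[3] becomes 1
p_4 = 6: count[6] becomes 2
p_5 = 4: count[4] becomes 1
Degrees (1 + count): deg[1]=1+0=1, deg[2]=1+0=1, deg[3]=1+1=2, deg[4]=1+1=2, deg[5]=1+1=2, deg[6]=1+2=3, deg[7]=1+0=1

Answer: 1 1 2 2 2 3 1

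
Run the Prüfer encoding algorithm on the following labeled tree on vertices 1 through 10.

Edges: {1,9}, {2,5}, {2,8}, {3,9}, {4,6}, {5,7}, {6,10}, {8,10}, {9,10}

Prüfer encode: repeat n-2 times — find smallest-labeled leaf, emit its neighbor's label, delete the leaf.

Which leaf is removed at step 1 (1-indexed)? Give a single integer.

Step 1: current leaves = {1,3,4,7}. Remove leaf 1 (neighbor: 9).

Answer: 1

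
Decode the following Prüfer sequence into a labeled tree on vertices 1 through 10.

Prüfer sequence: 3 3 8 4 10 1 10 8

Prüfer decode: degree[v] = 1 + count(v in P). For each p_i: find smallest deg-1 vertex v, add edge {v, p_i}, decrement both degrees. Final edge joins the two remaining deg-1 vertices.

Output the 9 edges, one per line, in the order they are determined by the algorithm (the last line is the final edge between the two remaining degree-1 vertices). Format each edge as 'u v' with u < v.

Answer: 2 3
3 5
3 8
4 6
4 10
1 7
1 10
8 9
8 10

Derivation:
Initial degrees: {1:2, 2:1, 3:3, 4:2, 5:1, 6:1, 7:1, 8:3, 9:1, 10:3}
Step 1: smallest deg-1 vertex = 2, p_1 = 3. Add edge {2,3}. Now deg[2]=0, deg[3]=2.
Step 2: smallest deg-1 vertex = 5, p_2 = 3. Add edge {3,5}. Now deg[5]=0, deg[3]=1.
Step 3: smallest deg-1 vertex = 3, p_3 = 8. Add edge {3,8}. Now deg[3]=0, deg[8]=2.
Step 4: smallest deg-1 vertex = 6, p_4 = 4. Add edge {4,6}. Now deg[6]=0, deg[4]=1.
Step 5: smallest deg-1 vertex = 4, p_5 = 10. Add edge {4,10}. Now deg[4]=0, deg[10]=2.
Step 6: smallest deg-1 vertex = 7, p_6 = 1. Add edge {1,7}. Now deg[7]=0, deg[1]=1.
Step 7: smallest deg-1 vertex = 1, p_7 = 10. Add edge {1,10}. Now deg[1]=0, deg[10]=1.
Step 8: smallest deg-1 vertex = 9, p_8 = 8. Add edge {8,9}. Now deg[9]=0, deg[8]=1.
Final: two remaining deg-1 vertices are 8, 10. Add edge {8,10}.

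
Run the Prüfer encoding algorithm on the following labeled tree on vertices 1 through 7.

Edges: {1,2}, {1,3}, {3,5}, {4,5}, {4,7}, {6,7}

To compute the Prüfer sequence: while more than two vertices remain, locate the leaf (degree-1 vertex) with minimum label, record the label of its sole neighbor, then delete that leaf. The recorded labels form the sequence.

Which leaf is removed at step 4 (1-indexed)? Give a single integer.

Answer: 5

Derivation:
Step 1: current leaves = {2,6}. Remove leaf 2 (neighbor: 1).
Step 2: current leaves = {1,6}. Remove leaf 1 (neighbor: 3).
Step 3: current leaves = {3,6}. Remove leaf 3 (neighbor: 5).
Step 4: current leaves = {5,6}. Remove leaf 5 (neighbor: 4).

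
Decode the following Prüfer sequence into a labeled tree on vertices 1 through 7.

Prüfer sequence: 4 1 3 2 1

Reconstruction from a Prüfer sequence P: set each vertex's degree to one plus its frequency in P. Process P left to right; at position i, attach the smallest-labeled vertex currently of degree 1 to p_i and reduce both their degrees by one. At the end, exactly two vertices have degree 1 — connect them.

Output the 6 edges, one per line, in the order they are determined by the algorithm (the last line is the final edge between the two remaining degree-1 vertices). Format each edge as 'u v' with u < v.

Initial degrees: {1:3, 2:2, 3:2, 4:2, 5:1, 6:1, 7:1}
Step 1: smallest deg-1 vertex = 5, p_1 = 4. Add edge {4,5}. Now deg[5]=0, deg[4]=1.
Step 2: smallest deg-1 vertex = 4, p_2 = 1. Add edge {1,4}. Now deg[4]=0, deg[1]=2.
Step 3: smallest deg-1 vertex = 6, p_3 = 3. Add edge {3,6}. Now deg[6]=0, deg[3]=1.
Step 4: smallest deg-1 vertex = 3, p_4 = 2. Add edge {2,3}. Now deg[3]=0, deg[2]=1.
Step 5: smallest deg-1 vertex = 2, p_5 = 1. Add edge {1,2}. Now deg[2]=0, deg[1]=1.
Final: two remaining deg-1 vertices are 1, 7. Add edge {1,7}.

Answer: 4 5
1 4
3 6
2 3
1 2
1 7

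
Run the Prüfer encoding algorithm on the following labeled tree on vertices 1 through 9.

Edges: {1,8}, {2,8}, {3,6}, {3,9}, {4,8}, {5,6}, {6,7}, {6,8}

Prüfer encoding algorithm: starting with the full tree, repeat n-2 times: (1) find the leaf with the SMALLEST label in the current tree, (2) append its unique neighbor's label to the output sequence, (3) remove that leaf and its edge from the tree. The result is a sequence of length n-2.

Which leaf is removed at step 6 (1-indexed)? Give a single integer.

Step 1: current leaves = {1,2,4,5,7,9}. Remove leaf 1 (neighbor: 8).
Step 2: current leaves = {2,4,5,7,9}. Remove leaf 2 (neighbor: 8).
Step 3: current leaves = {4,5,7,9}. Remove leaf 4 (neighbor: 8).
Step 4: current leaves = {5,7,8,9}. Remove leaf 5 (neighbor: 6).
Step 5: current leaves = {7,8,9}. Remove leaf 7 (neighbor: 6).
Step 6: current leaves = {8,9}. Remove leaf 8 (neighbor: 6).

Answer: 8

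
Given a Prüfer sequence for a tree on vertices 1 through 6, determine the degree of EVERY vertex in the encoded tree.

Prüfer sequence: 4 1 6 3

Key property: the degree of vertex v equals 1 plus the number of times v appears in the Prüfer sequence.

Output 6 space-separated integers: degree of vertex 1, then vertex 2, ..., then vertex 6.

p_1 = 4: count[4] becomes 1
p_2 = 1: count[1] becomes 1
p_3 = 6: count[6] becomes 1
p_4 = 3: count[3] becomes 1
Degrees (1 + count): deg[1]=1+1=2, deg[2]=1+0=1, deg[3]=1+1=2, deg[4]=1+1=2, deg[5]=1+0=1, deg[6]=1+1=2

Answer: 2 1 2 2 1 2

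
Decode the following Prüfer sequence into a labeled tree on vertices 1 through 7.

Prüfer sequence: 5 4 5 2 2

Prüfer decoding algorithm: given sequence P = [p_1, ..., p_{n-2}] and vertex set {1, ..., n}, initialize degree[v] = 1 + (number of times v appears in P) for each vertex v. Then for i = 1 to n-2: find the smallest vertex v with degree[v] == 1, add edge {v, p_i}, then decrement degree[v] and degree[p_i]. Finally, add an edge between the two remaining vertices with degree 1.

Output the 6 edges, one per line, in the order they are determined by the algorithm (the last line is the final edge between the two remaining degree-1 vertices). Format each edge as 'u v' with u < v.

Answer: 1 5
3 4
4 5
2 5
2 6
2 7

Derivation:
Initial degrees: {1:1, 2:3, 3:1, 4:2, 5:3, 6:1, 7:1}
Step 1: smallest deg-1 vertex = 1, p_1 = 5. Add edge {1,5}. Now deg[1]=0, deg[5]=2.
Step 2: smallest deg-1 vertex = 3, p_2 = 4. Add edge {3,4}. Now deg[3]=0, deg[4]=1.
Step 3: smallest deg-1 vertex = 4, p_3 = 5. Add edge {4,5}. Now deg[4]=0, deg[5]=1.
Step 4: smallest deg-1 vertex = 5, p_4 = 2. Add edge {2,5}. Now deg[5]=0, deg[2]=2.
Step 5: smallest deg-1 vertex = 6, p_5 = 2. Add edge {2,6}. Now deg[6]=0, deg[2]=1.
Final: two remaining deg-1 vertices are 2, 7. Add edge {2,7}.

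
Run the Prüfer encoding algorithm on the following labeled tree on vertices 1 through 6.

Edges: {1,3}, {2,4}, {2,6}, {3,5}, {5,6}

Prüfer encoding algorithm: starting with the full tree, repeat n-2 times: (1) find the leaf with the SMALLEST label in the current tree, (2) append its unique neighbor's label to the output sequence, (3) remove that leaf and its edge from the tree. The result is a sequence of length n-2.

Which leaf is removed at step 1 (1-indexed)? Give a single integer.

Answer: 1

Derivation:
Step 1: current leaves = {1,4}. Remove leaf 1 (neighbor: 3).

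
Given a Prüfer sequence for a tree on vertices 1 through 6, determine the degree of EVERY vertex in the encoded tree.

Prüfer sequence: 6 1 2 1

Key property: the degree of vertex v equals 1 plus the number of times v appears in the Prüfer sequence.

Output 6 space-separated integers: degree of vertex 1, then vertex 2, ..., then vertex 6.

p_1 = 6: count[6] becomes 1
p_2 = 1: count[1] becomes 1
p_3 = 2: count[2] becomes 1
p_4 = 1: count[1] becomes 2
Degrees (1 + count): deg[1]=1+2=3, deg[2]=1+1=2, deg[3]=1+0=1, deg[4]=1+0=1, deg[5]=1+0=1, deg[6]=1+1=2

Answer: 3 2 1 1 1 2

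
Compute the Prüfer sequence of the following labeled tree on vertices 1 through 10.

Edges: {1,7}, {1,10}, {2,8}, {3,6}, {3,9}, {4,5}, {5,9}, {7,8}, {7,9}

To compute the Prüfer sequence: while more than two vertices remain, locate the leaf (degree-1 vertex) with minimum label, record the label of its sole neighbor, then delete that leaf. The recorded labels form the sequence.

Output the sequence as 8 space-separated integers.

Step 1: leaves = {2,4,6,10}. Remove smallest leaf 2, emit neighbor 8.
Step 2: leaves = {4,6,8,10}. Remove smallest leaf 4, emit neighbor 5.
Step 3: leaves = {5,6,8,10}. Remove smallest leaf 5, emit neighbor 9.
Step 4: leaves = {6,8,10}. Remove smallest leaf 6, emit neighbor 3.
Step 5: leaves = {3,8,10}. Remove smallest leaf 3, emit neighbor 9.
Step 6: leaves = {8,9,10}. Remove smallest leaf 8, emit neighbor 7.
Step 7: leaves = {9,10}. Remove smallest leaf 9, emit neighbor 7.
Step 8: leaves = {7,10}. Remove smallest leaf 7, emit neighbor 1.
Done: 2 vertices remain (1, 10). Sequence = [8 5 9 3 9 7 7 1]

Answer: 8 5 9 3 9 7 7 1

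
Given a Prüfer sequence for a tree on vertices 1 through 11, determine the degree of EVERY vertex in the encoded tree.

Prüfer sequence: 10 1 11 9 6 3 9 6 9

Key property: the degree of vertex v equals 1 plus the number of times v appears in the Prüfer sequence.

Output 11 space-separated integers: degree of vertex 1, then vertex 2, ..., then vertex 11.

Answer: 2 1 2 1 1 3 1 1 4 2 2

Derivation:
p_1 = 10: count[10] becomes 1
p_2 = 1: count[1] becomes 1
p_3 = 11: count[11] becomes 1
p_4 = 9: count[9] becomes 1
p_5 = 6: count[6] becomes 1
p_6 = 3: count[3] becomes 1
p_7 = 9: count[9] becomes 2
p_8 = 6: count[6] becomes 2
p_9 = 9: count[9] becomes 3
Degrees (1 + count): deg[1]=1+1=2, deg[2]=1+0=1, deg[3]=1+1=2, deg[4]=1+0=1, deg[5]=1+0=1, deg[6]=1+2=3, deg[7]=1+0=1, deg[8]=1+0=1, deg[9]=1+3=4, deg[10]=1+1=2, deg[11]=1+1=2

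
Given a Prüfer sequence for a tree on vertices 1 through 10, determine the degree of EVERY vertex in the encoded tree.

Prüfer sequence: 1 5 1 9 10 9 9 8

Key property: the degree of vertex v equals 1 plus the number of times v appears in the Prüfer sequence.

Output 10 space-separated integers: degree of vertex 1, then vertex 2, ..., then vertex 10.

Answer: 3 1 1 1 2 1 1 2 4 2

Derivation:
p_1 = 1: count[1] becomes 1
p_2 = 5: count[5] becomes 1
p_3 = 1: count[1] becomes 2
p_4 = 9: count[9] becomes 1
p_5 = 10: count[10] becomes 1
p_6 = 9: count[9] becomes 2
p_7 = 9: count[9] becomes 3
p_8 = 8: count[8] becomes 1
Degrees (1 + count): deg[1]=1+2=3, deg[2]=1+0=1, deg[3]=1+0=1, deg[4]=1+0=1, deg[5]=1+1=2, deg[6]=1+0=1, deg[7]=1+0=1, deg[8]=1+1=2, deg[9]=1+3=4, deg[10]=1+1=2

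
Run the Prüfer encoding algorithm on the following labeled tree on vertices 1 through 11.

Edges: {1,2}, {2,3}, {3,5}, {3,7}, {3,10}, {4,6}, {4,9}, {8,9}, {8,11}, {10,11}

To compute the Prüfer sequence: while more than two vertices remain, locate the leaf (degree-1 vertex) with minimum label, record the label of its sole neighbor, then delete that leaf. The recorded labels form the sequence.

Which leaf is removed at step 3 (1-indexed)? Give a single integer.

Answer: 5

Derivation:
Step 1: current leaves = {1,5,6,7}. Remove leaf 1 (neighbor: 2).
Step 2: current leaves = {2,5,6,7}. Remove leaf 2 (neighbor: 3).
Step 3: current leaves = {5,6,7}. Remove leaf 5 (neighbor: 3).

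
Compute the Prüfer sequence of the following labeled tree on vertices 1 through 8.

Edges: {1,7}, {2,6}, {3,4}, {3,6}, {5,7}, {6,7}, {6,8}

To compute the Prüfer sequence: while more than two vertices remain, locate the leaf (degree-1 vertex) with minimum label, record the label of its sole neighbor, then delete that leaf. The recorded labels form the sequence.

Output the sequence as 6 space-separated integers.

Step 1: leaves = {1,2,4,5,8}. Remove smallest leaf 1, emit neighbor 7.
Step 2: leaves = {2,4,5,8}. Remove smallest leaf 2, emit neighbor 6.
Step 3: leaves = {4,5,8}. Remove smallest leaf 4, emit neighbor 3.
Step 4: leaves = {3,5,8}. Remove smallest leaf 3, emit neighbor 6.
Step 5: leaves = {5,8}. Remove smallest leaf 5, emit neighbor 7.
Step 6: leaves = {7,8}. Remove smallest leaf 7, emit neighbor 6.
Done: 2 vertices remain (6, 8). Sequence = [7 6 3 6 7 6]

Answer: 7 6 3 6 7 6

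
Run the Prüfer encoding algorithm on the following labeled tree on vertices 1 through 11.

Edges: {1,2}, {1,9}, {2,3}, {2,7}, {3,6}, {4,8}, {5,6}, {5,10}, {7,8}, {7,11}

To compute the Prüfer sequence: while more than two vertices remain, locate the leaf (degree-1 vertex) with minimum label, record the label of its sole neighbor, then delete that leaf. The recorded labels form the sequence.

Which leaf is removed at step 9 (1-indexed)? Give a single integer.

Step 1: current leaves = {4,9,10,11}. Remove leaf 4 (neighbor: 8).
Step 2: current leaves = {8,9,10,11}. Remove leaf 8 (neighbor: 7).
Step 3: current leaves = {9,10,11}. Remove leaf 9 (neighbor: 1).
Step 4: current leaves = {1,10,11}. Remove leaf 1 (neighbor: 2).
Step 5: current leaves = {10,11}. Remove leaf 10 (neighbor: 5).
Step 6: current leaves = {5,11}. Remove leaf 5 (neighbor: 6).
Step 7: current leaves = {6,11}. Remove leaf 6 (neighbor: 3).
Step 8: current leaves = {3,11}. Remove leaf 3 (neighbor: 2).
Step 9: current leaves = {2,11}. Remove leaf 2 (neighbor: 7).

Answer: 2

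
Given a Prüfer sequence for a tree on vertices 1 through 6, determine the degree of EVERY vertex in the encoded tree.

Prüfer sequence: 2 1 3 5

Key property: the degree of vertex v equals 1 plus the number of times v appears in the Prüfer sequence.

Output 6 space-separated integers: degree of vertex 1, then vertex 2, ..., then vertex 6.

Answer: 2 2 2 1 2 1

Derivation:
p_1 = 2: count[2] becomes 1
p_2 = 1: count[1] becomes 1
p_3 = 3: count[3] becomes 1
p_4 = 5: count[5] becomes 1
Degrees (1 + count): deg[1]=1+1=2, deg[2]=1+1=2, deg[3]=1+1=2, deg[4]=1+0=1, deg[5]=1+1=2, deg[6]=1+0=1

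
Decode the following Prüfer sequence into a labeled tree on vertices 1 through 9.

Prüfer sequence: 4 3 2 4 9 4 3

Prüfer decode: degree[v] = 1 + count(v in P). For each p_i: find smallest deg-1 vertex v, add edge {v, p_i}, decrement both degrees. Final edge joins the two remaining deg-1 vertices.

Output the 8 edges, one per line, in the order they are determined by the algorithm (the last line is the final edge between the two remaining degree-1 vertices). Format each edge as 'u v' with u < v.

Answer: 1 4
3 5
2 6
2 4
7 9
4 8
3 4
3 9

Derivation:
Initial degrees: {1:1, 2:2, 3:3, 4:4, 5:1, 6:1, 7:1, 8:1, 9:2}
Step 1: smallest deg-1 vertex = 1, p_1 = 4. Add edge {1,4}. Now deg[1]=0, deg[4]=3.
Step 2: smallest deg-1 vertex = 5, p_2 = 3. Add edge {3,5}. Now deg[5]=0, deg[3]=2.
Step 3: smallest deg-1 vertex = 6, p_3 = 2. Add edge {2,6}. Now deg[6]=0, deg[2]=1.
Step 4: smallest deg-1 vertex = 2, p_4 = 4. Add edge {2,4}. Now deg[2]=0, deg[4]=2.
Step 5: smallest deg-1 vertex = 7, p_5 = 9. Add edge {7,9}. Now deg[7]=0, deg[9]=1.
Step 6: smallest deg-1 vertex = 8, p_6 = 4. Add edge {4,8}. Now deg[8]=0, deg[4]=1.
Step 7: smallest deg-1 vertex = 4, p_7 = 3. Add edge {3,4}. Now deg[4]=0, deg[3]=1.
Final: two remaining deg-1 vertices are 3, 9. Add edge {3,9}.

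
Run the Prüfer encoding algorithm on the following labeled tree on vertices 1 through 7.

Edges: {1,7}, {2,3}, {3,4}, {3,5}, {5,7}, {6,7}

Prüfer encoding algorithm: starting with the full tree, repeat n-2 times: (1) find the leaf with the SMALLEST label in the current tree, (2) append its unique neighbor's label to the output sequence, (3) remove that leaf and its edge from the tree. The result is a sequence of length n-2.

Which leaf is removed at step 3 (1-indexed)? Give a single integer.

Answer: 4

Derivation:
Step 1: current leaves = {1,2,4,6}. Remove leaf 1 (neighbor: 7).
Step 2: current leaves = {2,4,6}. Remove leaf 2 (neighbor: 3).
Step 3: current leaves = {4,6}. Remove leaf 4 (neighbor: 3).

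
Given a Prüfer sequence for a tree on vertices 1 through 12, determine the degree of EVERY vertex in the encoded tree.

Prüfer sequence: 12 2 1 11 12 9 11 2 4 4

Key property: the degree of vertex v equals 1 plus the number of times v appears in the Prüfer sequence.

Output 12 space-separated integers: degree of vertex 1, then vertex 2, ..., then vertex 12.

p_1 = 12: count[12] becomes 1
p_2 = 2: count[2] becomes 1
p_3 = 1: count[1] becomes 1
p_4 = 11: count[11] becomes 1
p_5 = 12: count[12] becomes 2
p_6 = 9: count[9] becomes 1
p_7 = 11: count[11] becomes 2
p_8 = 2: count[2] becomes 2
p_9 = 4: count[4] becomes 1
p_10 = 4: count[4] becomes 2
Degrees (1 + count): deg[1]=1+1=2, deg[2]=1+2=3, deg[3]=1+0=1, deg[4]=1+2=3, deg[5]=1+0=1, deg[6]=1+0=1, deg[7]=1+0=1, deg[8]=1+0=1, deg[9]=1+1=2, deg[10]=1+0=1, deg[11]=1+2=3, deg[12]=1+2=3

Answer: 2 3 1 3 1 1 1 1 2 1 3 3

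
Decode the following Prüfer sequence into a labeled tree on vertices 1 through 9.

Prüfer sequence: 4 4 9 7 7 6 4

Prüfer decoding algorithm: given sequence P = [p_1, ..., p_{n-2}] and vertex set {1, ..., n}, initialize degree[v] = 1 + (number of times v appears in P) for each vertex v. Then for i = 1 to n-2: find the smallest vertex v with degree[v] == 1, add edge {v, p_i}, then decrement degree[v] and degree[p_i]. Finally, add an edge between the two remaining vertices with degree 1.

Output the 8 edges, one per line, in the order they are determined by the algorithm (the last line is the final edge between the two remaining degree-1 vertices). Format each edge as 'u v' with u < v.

Initial degrees: {1:1, 2:1, 3:1, 4:4, 5:1, 6:2, 7:3, 8:1, 9:2}
Step 1: smallest deg-1 vertex = 1, p_1 = 4. Add edge {1,4}. Now deg[1]=0, deg[4]=3.
Step 2: smallest deg-1 vertex = 2, p_2 = 4. Add edge {2,4}. Now deg[2]=0, deg[4]=2.
Step 3: smallest deg-1 vertex = 3, p_3 = 9. Add edge {3,9}. Now deg[3]=0, deg[9]=1.
Step 4: smallest deg-1 vertex = 5, p_4 = 7. Add edge {5,7}. Now deg[5]=0, deg[7]=2.
Step 5: smallest deg-1 vertex = 8, p_5 = 7. Add edge {7,8}. Now deg[8]=0, deg[7]=1.
Step 6: smallest deg-1 vertex = 7, p_6 = 6. Add edge {6,7}. Now deg[7]=0, deg[6]=1.
Step 7: smallest deg-1 vertex = 6, p_7 = 4. Add edge {4,6}. Now deg[6]=0, deg[4]=1.
Final: two remaining deg-1 vertices are 4, 9. Add edge {4,9}.

Answer: 1 4
2 4
3 9
5 7
7 8
6 7
4 6
4 9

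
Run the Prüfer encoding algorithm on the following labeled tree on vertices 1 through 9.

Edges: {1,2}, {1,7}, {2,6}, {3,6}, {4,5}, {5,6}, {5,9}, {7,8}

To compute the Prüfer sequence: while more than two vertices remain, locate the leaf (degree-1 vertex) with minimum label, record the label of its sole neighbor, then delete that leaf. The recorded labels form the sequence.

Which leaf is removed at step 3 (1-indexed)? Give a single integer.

Answer: 8

Derivation:
Step 1: current leaves = {3,4,8,9}. Remove leaf 3 (neighbor: 6).
Step 2: current leaves = {4,8,9}. Remove leaf 4 (neighbor: 5).
Step 3: current leaves = {8,9}. Remove leaf 8 (neighbor: 7).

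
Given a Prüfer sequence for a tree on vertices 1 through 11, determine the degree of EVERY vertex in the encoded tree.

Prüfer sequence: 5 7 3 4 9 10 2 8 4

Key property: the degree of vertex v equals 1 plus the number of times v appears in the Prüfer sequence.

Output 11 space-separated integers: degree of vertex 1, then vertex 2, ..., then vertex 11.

Answer: 1 2 2 3 2 1 2 2 2 2 1

Derivation:
p_1 = 5: count[5] becomes 1
p_2 = 7: count[7] becomes 1
p_3 = 3: count[3] becomes 1
p_4 = 4: count[4] becomes 1
p_5 = 9: count[9] becomes 1
p_6 = 10: count[10] becomes 1
p_7 = 2: count[2] becomes 1
p_8 = 8: count[8] becomes 1
p_9 = 4: count[4] becomes 2
Degrees (1 + count): deg[1]=1+0=1, deg[2]=1+1=2, deg[3]=1+1=2, deg[4]=1+2=3, deg[5]=1+1=2, deg[6]=1+0=1, deg[7]=1+1=2, deg[8]=1+1=2, deg[9]=1+1=2, deg[10]=1+1=2, deg[11]=1+0=1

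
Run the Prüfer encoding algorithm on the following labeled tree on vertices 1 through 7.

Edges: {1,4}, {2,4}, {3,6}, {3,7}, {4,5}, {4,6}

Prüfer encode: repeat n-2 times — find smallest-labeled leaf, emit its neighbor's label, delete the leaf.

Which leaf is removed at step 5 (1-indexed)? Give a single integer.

Answer: 6

Derivation:
Step 1: current leaves = {1,2,5,7}. Remove leaf 1 (neighbor: 4).
Step 2: current leaves = {2,5,7}. Remove leaf 2 (neighbor: 4).
Step 3: current leaves = {5,7}. Remove leaf 5 (neighbor: 4).
Step 4: current leaves = {4,7}. Remove leaf 4 (neighbor: 6).
Step 5: current leaves = {6,7}. Remove leaf 6 (neighbor: 3).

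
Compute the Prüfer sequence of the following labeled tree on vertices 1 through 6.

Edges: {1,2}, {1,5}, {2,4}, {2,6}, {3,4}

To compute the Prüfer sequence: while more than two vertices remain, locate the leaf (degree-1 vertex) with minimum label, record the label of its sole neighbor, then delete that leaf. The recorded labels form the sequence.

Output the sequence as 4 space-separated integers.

Answer: 4 2 1 2

Derivation:
Step 1: leaves = {3,5,6}. Remove smallest leaf 3, emit neighbor 4.
Step 2: leaves = {4,5,6}. Remove smallest leaf 4, emit neighbor 2.
Step 3: leaves = {5,6}. Remove smallest leaf 5, emit neighbor 1.
Step 4: leaves = {1,6}. Remove smallest leaf 1, emit neighbor 2.
Done: 2 vertices remain (2, 6). Sequence = [4 2 1 2]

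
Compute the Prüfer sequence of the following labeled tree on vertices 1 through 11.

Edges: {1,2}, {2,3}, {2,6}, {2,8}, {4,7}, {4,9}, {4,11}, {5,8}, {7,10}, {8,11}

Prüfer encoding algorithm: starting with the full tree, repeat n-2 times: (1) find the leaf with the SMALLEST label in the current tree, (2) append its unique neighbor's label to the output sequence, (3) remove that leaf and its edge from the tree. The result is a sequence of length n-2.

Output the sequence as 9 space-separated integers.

Answer: 2 2 8 2 8 11 4 7 4

Derivation:
Step 1: leaves = {1,3,5,6,9,10}. Remove smallest leaf 1, emit neighbor 2.
Step 2: leaves = {3,5,6,9,10}. Remove smallest leaf 3, emit neighbor 2.
Step 3: leaves = {5,6,9,10}. Remove smallest leaf 5, emit neighbor 8.
Step 4: leaves = {6,9,10}. Remove smallest leaf 6, emit neighbor 2.
Step 5: leaves = {2,9,10}. Remove smallest leaf 2, emit neighbor 8.
Step 6: leaves = {8,9,10}. Remove smallest leaf 8, emit neighbor 11.
Step 7: leaves = {9,10,11}. Remove smallest leaf 9, emit neighbor 4.
Step 8: leaves = {10,11}. Remove smallest leaf 10, emit neighbor 7.
Step 9: leaves = {7,11}. Remove smallest leaf 7, emit neighbor 4.
Done: 2 vertices remain (4, 11). Sequence = [2 2 8 2 8 11 4 7 4]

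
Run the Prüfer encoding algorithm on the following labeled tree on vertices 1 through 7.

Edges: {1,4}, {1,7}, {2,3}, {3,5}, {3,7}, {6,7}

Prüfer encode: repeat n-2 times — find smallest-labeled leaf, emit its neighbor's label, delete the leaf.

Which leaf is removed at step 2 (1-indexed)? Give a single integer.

Answer: 4

Derivation:
Step 1: current leaves = {2,4,5,6}. Remove leaf 2 (neighbor: 3).
Step 2: current leaves = {4,5,6}. Remove leaf 4 (neighbor: 1).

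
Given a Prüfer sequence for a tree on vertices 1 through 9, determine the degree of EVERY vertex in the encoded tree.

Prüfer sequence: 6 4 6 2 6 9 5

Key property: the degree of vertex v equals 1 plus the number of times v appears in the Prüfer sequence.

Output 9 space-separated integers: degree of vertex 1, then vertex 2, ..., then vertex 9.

Answer: 1 2 1 2 2 4 1 1 2

Derivation:
p_1 = 6: count[6] becomes 1
p_2 = 4: count[4] becomes 1
p_3 = 6: count[6] becomes 2
p_4 = 2: count[2] becomes 1
p_5 = 6: count[6] becomes 3
p_6 = 9: count[9] becomes 1
p_7 = 5: count[5] becomes 1
Degrees (1 + count): deg[1]=1+0=1, deg[2]=1+1=2, deg[3]=1+0=1, deg[4]=1+1=2, deg[5]=1+1=2, deg[6]=1+3=4, deg[7]=1+0=1, deg[8]=1+0=1, deg[9]=1+1=2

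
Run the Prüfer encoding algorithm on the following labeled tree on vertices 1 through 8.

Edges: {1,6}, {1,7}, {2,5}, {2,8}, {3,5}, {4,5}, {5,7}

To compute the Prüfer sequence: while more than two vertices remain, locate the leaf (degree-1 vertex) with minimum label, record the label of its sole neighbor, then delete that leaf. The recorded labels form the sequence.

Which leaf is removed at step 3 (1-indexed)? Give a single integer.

Answer: 6

Derivation:
Step 1: current leaves = {3,4,6,8}. Remove leaf 3 (neighbor: 5).
Step 2: current leaves = {4,6,8}. Remove leaf 4 (neighbor: 5).
Step 3: current leaves = {6,8}. Remove leaf 6 (neighbor: 1).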